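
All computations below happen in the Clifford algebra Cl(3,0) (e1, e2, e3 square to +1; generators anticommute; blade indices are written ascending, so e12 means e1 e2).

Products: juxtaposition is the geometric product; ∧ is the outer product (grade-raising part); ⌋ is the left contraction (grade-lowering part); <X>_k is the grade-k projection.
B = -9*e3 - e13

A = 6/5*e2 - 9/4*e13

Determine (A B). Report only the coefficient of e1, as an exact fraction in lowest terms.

step 1: -9/4 + 81/4*e1 - 54/5*e23 + 6/5*e123
Answer: 81/4


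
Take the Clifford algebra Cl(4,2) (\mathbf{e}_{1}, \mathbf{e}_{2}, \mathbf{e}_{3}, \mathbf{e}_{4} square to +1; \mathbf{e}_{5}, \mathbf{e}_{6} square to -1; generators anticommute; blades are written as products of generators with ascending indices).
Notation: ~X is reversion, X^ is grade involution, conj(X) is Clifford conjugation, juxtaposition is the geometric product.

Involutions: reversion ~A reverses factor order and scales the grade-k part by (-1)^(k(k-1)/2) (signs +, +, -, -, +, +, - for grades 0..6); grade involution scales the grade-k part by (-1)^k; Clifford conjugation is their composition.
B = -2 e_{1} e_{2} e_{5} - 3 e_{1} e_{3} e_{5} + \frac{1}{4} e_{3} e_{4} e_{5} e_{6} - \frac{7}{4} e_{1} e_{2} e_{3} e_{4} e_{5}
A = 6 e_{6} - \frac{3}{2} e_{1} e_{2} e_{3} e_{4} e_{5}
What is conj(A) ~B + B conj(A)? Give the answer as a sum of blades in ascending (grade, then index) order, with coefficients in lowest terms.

first term: \frac{21}{8} - \frac{9}{2} e_{2} e_{4} + 3 e_{3} e_{4} + \frac{3}{8} e_{1} e_{2} e_{6} - \frac{3}{2} e_{3} e_{4} e_{5} + 12 e_{1} e_{2} e_{5} e_{6} + 18 e_{1} e_{3} e_{5} e_{6} - \frac{21}{2} e_{1} e_{2} e_{3} e_{4} e_{5} e_{6}
second term: \frac{21}{8} + \frac{9}{2} e_{2} e_{4} - 3 e_{3} e_{4} - \frac{3}{8} e_{1} e_{2} e_{6} + \frac{3}{2} e_{3} e_{4} e_{5} + 12 e_{1} e_{2} e_{5} e_{6} + 18 e_{1} e_{3} e_{5} e_{6} + \frac{21}{2} e_{1} e_{2} e_{3} e_{4} e_{5} e_{6}
Answer: \frac{21}{4} + 24 e_{1} e_{2} e_{5} e_{6} + 36 e_{1} e_{3} e_{5} e_{6}


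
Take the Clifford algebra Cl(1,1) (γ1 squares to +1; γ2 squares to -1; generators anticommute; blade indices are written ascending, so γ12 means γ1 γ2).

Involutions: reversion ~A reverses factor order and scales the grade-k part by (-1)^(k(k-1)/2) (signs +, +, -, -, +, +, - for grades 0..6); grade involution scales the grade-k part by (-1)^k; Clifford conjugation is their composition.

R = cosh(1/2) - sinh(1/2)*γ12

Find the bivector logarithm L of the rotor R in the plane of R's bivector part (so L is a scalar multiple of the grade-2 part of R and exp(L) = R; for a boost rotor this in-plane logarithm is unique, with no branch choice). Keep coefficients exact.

The scalar part of R is cosh(1/2), giving the rapidity magnitude (cosh is even); the bivector part supplies orientation, its quotient by sinh of the rapidity is the plane, and L = rapidity * plane — unique in that plane, since flipping both signs leaves L unchanged.
Concretely: cosh(rapidity) = cosh(1/2) gives rapidity = ±1/2, and since rapidity/sinh(rapidity) is even the sign is immaterial: L = (rapidity/sinh(rapidity)) * <R>_2 = (1/(2*sinh(1/2))) * <R>_2.
Answer: -1/2*γ12


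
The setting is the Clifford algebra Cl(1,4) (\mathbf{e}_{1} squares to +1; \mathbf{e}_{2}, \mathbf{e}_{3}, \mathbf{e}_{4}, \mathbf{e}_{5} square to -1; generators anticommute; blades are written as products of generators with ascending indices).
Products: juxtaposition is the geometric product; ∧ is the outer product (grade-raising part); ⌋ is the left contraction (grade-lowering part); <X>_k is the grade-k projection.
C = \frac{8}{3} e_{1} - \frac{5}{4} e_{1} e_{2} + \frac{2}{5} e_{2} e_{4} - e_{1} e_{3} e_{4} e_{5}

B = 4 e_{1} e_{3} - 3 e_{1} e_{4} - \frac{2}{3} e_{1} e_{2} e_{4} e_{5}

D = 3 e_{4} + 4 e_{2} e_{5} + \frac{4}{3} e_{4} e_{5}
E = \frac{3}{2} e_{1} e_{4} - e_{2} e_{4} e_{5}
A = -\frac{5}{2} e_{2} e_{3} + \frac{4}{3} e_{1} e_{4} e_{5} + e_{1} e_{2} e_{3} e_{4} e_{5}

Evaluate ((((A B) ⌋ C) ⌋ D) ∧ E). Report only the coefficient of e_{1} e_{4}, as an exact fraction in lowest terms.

step 1: \frac{8}{9} e_{2} + \frac{2}{3} e_{3} - 4 e_{5} + 10 e_{1} e_{2} - 3 e_{2} e_{3} e_{5} - 4 e_{2} e_{4} e_{5} + \frac{16}{3} e_{3} e_{4} e_{5} + \frac{15}{2} e_{1} e_{2} e_{3} e_{4} + \frac{5}{3} e_{1} e_{3} e_{4} e_{5}
step 2: -\frac{65}{6} + \frac{38}{9} e_{1} - \frac{16}{45} e_{4} + 4 e_{1} e_{3} e_{4} - \frac{2}{3} e_{1} e_{4} e_{5}
step 3: \frac{16}{15} - \frac{65}{2} e_{4} + \frac{64}{135} e_{5} - \frac{130}{3} e_{2} e_{5} - \frac{130}{9} e_{4} e_{5}
step 4: \frac{8}{5} e_{1} e_{4} + \frac{32}{45} e_{1} e_{4} e_{5} - \frac{16}{15} e_{2} e_{4} e_{5} + 65 e_{1} e_{2} e_{4} e_{5}
Answer: \frac{8}{5}


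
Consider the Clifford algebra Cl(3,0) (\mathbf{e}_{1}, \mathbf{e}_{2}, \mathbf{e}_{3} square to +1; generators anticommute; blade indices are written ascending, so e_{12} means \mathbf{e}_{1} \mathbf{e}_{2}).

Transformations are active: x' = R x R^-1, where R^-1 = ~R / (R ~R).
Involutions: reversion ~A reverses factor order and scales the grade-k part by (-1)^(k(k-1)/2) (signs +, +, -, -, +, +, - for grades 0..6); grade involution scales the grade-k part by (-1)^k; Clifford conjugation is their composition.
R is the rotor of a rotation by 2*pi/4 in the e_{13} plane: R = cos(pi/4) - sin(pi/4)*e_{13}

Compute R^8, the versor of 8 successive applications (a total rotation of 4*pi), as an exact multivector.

Because a rotor carries half the rotation angle, composing 8 copies of this e_{13}-plane rotor multiplies the phase: 8*(pi/4) = 2 \pi, hence R^8 = cos(2 \pi) - sin(2 \pi)*e_{13}.
cos(2 \pi) = 1 and sin(2 \pi) = 0, so R^8 = 1. The total rotation 4*pi is 2 full turns, so every vector returns to itself, yet the rotor is +1, back on the identity sheet (an even number of 2*pi turns).
Answer: 1


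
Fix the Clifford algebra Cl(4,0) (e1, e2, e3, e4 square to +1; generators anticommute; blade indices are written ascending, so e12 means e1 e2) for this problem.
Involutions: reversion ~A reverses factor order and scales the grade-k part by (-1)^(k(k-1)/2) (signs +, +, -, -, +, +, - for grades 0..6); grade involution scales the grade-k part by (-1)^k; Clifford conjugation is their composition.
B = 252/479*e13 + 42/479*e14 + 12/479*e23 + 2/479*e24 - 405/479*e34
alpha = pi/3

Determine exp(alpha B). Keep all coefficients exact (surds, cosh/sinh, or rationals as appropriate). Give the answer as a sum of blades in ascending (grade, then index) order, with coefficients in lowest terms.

B^2 term by term: the squares give (252/479)^2*(e13)^2 + (42/479)^2*(e14)^2 + (12/479)^2*(e23)^2 + (2/479)^2*(e24)^2 + (-405/479)^2*(e34)^2 = 63504/229441*(-1) + 1764/229441*(-1) + 144/229441*(-1) + 4/229441*(-1) + 164025/229441*(-1) = -1 (each basis 2-blade squares to minus the product of its generators' squares); cross terms between blades sharing an index anticommute and cancel; the commuting (index-disjoint) pairs give grade-4 terms 2*c*c'*(blade product), which cancel blade by blade — e1234: -1008/229441 + 1008/229441 = 0 — confirming B is simple. So B^2 = -1.
B^2 = -1 — since the square is negative, the closed form is circular: l = 1, alpha*l = pi/3, so exp(alpha B) = cos(pi/3) + (sin(pi/3)/1)*B = 1/2 + (sqrt(3)/2)*B.
Answer: 1/2 + 126*sqrt(3)/479*e13 + 21*sqrt(3)/479*e14 + 6*sqrt(3)/479*e23 + sqrt(3)/479*e24 - 405*sqrt(3)/958*e34


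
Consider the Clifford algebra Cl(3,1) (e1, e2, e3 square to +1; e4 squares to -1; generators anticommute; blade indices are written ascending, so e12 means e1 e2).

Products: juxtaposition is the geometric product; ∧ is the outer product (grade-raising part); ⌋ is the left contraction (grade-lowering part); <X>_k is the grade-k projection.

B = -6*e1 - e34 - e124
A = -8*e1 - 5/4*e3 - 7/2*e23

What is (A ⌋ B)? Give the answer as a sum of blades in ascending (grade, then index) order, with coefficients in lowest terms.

step 1: 48 + 5/4*e4 + 8*e24
Answer: 48 + 5/4*e4 + 8*e24


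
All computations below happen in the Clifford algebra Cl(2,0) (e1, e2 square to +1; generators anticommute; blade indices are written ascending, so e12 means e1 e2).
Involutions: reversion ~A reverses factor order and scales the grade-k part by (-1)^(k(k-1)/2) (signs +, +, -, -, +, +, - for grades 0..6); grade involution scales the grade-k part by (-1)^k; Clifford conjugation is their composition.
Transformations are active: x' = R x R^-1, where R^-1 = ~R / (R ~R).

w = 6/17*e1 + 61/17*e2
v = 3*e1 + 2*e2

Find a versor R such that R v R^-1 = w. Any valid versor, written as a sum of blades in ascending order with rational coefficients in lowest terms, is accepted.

Why this works: both vectors square to 13, so q(v) = q(w) and R = v + w = 57/17*e1 + 95/17*e2 carries v to w — its own direction survives, the complement (v - w)/2 flips.
Answer: 57/17*e1 + 95/17*e2


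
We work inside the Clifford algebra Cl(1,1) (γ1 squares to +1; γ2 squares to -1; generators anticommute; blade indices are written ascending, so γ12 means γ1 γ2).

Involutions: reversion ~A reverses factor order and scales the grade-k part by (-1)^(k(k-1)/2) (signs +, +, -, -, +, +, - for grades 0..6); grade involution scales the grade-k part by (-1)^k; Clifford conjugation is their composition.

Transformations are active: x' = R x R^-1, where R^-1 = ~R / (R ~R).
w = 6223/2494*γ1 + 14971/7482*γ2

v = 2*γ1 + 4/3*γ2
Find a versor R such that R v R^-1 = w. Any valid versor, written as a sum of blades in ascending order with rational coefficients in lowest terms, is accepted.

R = v + w = 11211/2494*γ1 + 24947/7482*γ2 works: the equal norms (20/9) guarantee its sandwich swaps v into w.
Answer: 11211/2494*γ1 + 24947/7482*γ2


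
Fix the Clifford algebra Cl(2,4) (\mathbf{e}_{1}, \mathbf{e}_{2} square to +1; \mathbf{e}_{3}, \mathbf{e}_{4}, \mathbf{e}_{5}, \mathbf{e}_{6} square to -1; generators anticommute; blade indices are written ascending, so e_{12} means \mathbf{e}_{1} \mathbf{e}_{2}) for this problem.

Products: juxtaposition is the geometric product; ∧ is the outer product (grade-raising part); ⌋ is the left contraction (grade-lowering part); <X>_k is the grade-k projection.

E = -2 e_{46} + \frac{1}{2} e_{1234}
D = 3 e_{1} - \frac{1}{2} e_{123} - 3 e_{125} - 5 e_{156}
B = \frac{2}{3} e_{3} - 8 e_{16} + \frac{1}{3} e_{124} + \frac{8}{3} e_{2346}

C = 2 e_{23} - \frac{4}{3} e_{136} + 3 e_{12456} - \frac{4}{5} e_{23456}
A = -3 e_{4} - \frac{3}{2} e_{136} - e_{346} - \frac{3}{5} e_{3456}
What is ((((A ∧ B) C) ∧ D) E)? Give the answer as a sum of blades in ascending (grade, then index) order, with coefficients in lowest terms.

step 1: 2 e_{34} - 24 e_{146}
step 2: 4 e_{24} - 72 e_{25} - 32 e_{34} - \frac{8}{3} e_{146} + \frac{8}{5} e_{256} + \frac{96}{5} e_{1235} - 48 e_{12346} - 6 e_{12356}
step 3: 12 e_{124} - 216 e_{125} - 96 e_{134} - \frac{24}{5} e_{1256} + 96 e_{12345} - 20 e_{12456} + 160 e_{13456}
step 4: 48 e_{2} - 6 e_{3} + 48 e_{5} + 40 e_{125} + 24 e_{126} - 320 e_{135} - 192 e_{136} - 80 e_{256} + 108 e_{345} + 10 e_{356} - \frac{48}{5} e_{1245} + \frac{12}{5} e_{3456} - 192 e_{12356} - 432 e_{12456}
Answer: 48 e_{2} - 6 e_{3} + 48 e_{5} + 40 e_{125} + 24 e_{126} - 320 e_{135} - 192 e_{136} - 80 e_{256} + 108 e_{345} + 10 e_{356} - \frac{48}{5} e_{1245} + \frac{12}{5} e_{3456} - 192 e_{12356} - 432 e_{12456}


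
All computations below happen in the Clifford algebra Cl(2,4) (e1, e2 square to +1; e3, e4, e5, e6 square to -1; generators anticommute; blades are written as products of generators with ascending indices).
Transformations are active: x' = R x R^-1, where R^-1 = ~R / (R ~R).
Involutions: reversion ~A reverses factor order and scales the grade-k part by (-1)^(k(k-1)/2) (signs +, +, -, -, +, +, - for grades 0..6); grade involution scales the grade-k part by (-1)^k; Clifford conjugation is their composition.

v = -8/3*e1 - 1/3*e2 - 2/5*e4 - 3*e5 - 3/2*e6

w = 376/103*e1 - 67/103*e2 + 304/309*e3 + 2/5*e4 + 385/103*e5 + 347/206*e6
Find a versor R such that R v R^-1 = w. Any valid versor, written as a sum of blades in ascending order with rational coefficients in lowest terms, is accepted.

Reasoning: v^2 = w^2 = -3769/900 since conjugation preserves the quadratic form; R = v + w = 304/309*e1 - 304/309*e2 + 304/309*e3 + 76/103*e5 + 19/103*e6 is then valid when invertible, keeping its own part and reversing (v - w)/2.
Answer: 304/309*e1 - 304/309*e2 + 304/309*e3 + 76/103*e5 + 19/103*e6


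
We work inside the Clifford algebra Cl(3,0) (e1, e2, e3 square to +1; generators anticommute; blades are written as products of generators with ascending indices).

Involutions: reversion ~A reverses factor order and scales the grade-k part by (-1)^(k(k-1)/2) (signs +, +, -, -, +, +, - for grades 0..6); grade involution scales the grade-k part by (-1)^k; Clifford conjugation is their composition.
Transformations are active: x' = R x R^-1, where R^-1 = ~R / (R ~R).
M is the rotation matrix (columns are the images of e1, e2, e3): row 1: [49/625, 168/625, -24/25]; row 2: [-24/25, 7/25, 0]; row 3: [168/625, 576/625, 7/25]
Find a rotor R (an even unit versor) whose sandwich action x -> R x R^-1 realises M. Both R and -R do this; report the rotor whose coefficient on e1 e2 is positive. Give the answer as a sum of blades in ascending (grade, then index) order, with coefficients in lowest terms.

Method: write R = a + b12*e1 e2 + b13*e1 e3 + b23*e2 e3 with a^2 + b12^2 + b13^2 + b23^2 = 1 (so R^-1 = ~R). Expanding the columns R e_j ~R gives tr M = 4a^2 - 1 and, from the antisymmetric part, M21 - M12 = -4a*b12, M13 - M31 = 4a*b13, M32 - M23 = -4a*b23.
Here tr M = 399/625, so a^2 = (1 + tr M)/4 = 256/625 and a = ±16/25. Taking a = 16/25: M21 - M12 = -768/625, M13 - M31 = -768/625, M32 - M23 = 576/625, giving b12 = 12/25, b13 = -12/25, b23 = -9/25, i.e. R = 16/25 + 12/25*e1 e2 - 12/25*e1 e3 - 9/25*e2 e3.
Its e1 e2 coefficient is already positive.
Answer: 16/25 + 12/25*e1 e2 - 12/25*e1 e3 - 9/25*e2 e3. Why the constraint matters: R and -R act identically through the sandwich — M has trace 399/625 either way — so only the sign condition on e1 e2 picks one of the two preimages.


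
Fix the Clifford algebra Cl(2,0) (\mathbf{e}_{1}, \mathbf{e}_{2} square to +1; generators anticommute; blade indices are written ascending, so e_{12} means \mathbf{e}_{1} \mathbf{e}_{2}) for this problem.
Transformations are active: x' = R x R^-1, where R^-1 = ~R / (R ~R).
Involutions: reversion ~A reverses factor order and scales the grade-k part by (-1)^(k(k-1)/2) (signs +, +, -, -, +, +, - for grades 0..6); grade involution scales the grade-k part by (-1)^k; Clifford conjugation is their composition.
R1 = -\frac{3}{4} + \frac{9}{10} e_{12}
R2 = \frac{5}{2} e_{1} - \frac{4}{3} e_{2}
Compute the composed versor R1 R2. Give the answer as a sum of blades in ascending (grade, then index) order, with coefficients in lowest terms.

Distribute over the terms of R1 (each basis-blade product reordered to ascending indices, repeated generators contracted through their squares):
(-\frac{3}{4}) R2 = -\frac{15}{8} e_{1} + e_{2}
(\frac{9}{10} e_{12}) R2 = -\frac{6}{5} e_{1} - \frac{9}{4} e_{2}
Summing the partial products and collecting blades:
Answer: -\frac{123}{40} e_{1} - \frac{5}{4} e_{2}


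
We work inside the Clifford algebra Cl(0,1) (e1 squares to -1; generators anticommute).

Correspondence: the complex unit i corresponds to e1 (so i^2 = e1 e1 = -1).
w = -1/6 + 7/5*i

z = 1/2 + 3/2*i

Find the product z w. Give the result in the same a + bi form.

In blades: z = 1/2 + 3/2*e1, w = -1/6 + 7/5*e1.
Distribute z over w term by term (generator squares from the signature, products reordered to ascending indices): (1/2)*w = -1/12 + 7/10*e1; (3/2*e1)*w = -21/10 - 1/4*e1.
Sum: -131/60 + 9/20*e1; translating back through the correspondence:
Answer: -131/60 + 9/20*i


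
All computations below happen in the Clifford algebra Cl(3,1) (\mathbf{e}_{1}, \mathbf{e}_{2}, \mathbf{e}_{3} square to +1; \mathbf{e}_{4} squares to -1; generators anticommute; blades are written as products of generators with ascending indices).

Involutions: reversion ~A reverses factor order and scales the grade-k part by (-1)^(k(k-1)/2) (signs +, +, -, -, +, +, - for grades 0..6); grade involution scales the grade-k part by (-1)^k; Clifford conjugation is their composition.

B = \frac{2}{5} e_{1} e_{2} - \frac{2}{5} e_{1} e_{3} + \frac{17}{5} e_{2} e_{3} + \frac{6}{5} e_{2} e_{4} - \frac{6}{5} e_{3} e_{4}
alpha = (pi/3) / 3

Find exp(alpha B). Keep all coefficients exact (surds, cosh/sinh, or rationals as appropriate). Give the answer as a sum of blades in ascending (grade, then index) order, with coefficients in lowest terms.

B^2 term by term: the squares give (\frac{2}{5})^2*(e_{1} e_{2})^2 + (-\frac{2}{5})^2*(e_{1} e_{3})^2 + (\frac{17}{5})^2*(e_{2} e_{3})^2 + (\frac{6}{5})^2*(e_{2} e_{4})^2 + (-\frac{6}{5})^2*(e_{3} e_{4})^2 = \frac{4}{25}*(-1) + \frac{4}{25}*(-1) + \frac{289}{25}*(-1) + \frac{36}{25}*(+1) + \frac{36}{25}*(+1) = -9 (each basis 2-blade squares to minus the product of its generators' squares); cross terms between blades sharing an index anticommute and cancel; the commuting (index-disjoint) pairs give grade-4 terms 2*c*c'*(blade product), which cancel blade by blade — e_{1} e_{2} e_{3} e_{4}: -\frac{24}{25} + \frac{24}{25} = 0 — confirming B is simple. So B^2 = -9.
B^2 = -9 — B^2 < 0, so the exponential closes trigonometrically: l = 3, alpha*l = \frac{\pi}{3}, so exp(alpha B) = cos(\frac{\pi}{3}) + (sin(\frac{\pi}{3})/3)*B = \frac{1}{2} + (\frac{\sqrt{3}}{6})*B.
Answer: \frac{1}{2} + \frac{\sqrt{3}}{15} e_{1} e_{2} - \frac{\sqrt{3}}{15} e_{1} e_{3} + \frac{17 \sqrt{3}}{30} e_{2} e_{3} + \frac{\sqrt{3}}{5} e_{2} e_{4} - \frac{\sqrt{3}}{5} e_{3} e_{4}


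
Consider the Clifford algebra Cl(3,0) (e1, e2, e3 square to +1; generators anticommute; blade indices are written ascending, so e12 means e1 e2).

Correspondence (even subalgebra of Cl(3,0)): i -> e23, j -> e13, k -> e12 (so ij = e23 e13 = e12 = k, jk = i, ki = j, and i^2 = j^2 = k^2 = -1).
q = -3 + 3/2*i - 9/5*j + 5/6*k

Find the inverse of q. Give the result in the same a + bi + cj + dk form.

In blades: q = -3 + 5/6*e12 - 9/5*e13 + 3/2*e23.
With qbar = -3 - 5/6*e12 + 9/5*e13 - 3/2*e23 (scalar fixed, mapped units negated), q qbar = 6833/450 (the sum of squared coefficients), so q^-1 = qbar / (6833/450) = -1350/6833 - 375/6833*e12 + 810/6833*e13 - 675/6833*e23; translating back:
Answer: -1350/6833 - 675/6833*i + 810/6833*j - 375/6833*k


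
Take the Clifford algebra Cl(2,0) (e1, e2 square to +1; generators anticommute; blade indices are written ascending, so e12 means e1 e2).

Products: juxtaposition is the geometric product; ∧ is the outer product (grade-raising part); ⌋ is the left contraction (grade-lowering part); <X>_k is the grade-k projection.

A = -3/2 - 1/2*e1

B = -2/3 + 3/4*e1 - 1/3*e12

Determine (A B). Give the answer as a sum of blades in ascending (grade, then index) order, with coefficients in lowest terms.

step 1: 5/8 - 19/24*e1 + 1/6*e2 + 1/2*e12
Answer: 5/8 - 19/24*e1 + 1/6*e2 + 1/2*e12


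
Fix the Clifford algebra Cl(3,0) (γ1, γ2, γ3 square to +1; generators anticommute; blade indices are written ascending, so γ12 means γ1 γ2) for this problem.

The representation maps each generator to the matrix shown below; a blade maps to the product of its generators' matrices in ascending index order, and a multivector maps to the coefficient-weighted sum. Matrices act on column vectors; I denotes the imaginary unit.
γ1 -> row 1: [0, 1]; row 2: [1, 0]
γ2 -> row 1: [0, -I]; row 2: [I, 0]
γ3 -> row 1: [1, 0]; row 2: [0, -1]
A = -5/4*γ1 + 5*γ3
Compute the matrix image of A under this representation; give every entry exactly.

M = (-5/4)*rho(γ1) + (5)*rho(γ3), summed entrywise:
Answer: row 1: [5, -5/4]; row 2: [-5/4, -5]


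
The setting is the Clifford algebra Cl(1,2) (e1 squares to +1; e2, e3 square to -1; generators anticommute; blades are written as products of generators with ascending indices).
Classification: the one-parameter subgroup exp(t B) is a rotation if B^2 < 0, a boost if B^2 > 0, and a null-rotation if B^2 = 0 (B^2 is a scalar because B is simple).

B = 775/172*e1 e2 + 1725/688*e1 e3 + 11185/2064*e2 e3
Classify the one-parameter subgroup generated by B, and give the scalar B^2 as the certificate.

B^2 term by term: the squares give (775/172)^2*(e1 e2)^2 + (1725/688)^2*(e1 e3)^2 + (11185/2064)^2*(e2 e3)^2 = 600625/29584*(+1) + 2975625/473344*(+1) + 125104225/4260096*(-1) = -25/9 (each basis 2-blade squares to minus the product of its generators' squares); cross terms between blades sharing an index anticommute and cancel. So B^2 = -25/9.
Answer: rotation, certificate B^2 = -25/9. The scalar -25/9 is the complete invariant here: its sign names the subgroup type.


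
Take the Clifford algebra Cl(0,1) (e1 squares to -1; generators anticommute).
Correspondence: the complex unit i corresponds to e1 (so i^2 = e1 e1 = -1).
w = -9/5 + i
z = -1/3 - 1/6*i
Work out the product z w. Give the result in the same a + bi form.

In blades: z = -1/3 - 1/6*e1, w = -9/5 + e1.
Distribute z over w term by term (generator squares from the signature, products reordered to ascending indices): (-1/3)*w = 3/5 - 1/3*e1; (-1/6*e1)*w = 1/6 + 3/10*e1.
Sum: 23/30 - 1/30*e1; translating back through the correspondence:
Answer: 23/30 - 1/30*i


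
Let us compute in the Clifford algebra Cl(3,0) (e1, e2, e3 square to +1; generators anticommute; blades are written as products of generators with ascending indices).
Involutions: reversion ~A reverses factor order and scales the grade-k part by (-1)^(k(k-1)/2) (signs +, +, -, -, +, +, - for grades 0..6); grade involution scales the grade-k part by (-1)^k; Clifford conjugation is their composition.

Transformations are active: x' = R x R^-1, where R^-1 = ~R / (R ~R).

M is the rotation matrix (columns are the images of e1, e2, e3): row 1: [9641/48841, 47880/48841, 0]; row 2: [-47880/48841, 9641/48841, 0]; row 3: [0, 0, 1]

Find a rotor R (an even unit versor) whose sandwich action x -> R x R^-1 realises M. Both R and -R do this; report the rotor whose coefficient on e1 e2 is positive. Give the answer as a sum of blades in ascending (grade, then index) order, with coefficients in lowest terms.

Method: write R = a + b12*e1 e2 + b13*e1 e3 + b23*e2 e3 with a^2 + b12^2 + b13^2 + b23^2 = 1 (so R^-1 = ~R). Expanding the columns R e_j ~R gives tr M = 4a^2 - 1 and, from the antisymmetric part, M21 - M12 = -4a*b12, M13 - M31 = 4a*b13, M32 - M23 = -4a*b23.
Here tr M = 68123/48841, so a^2 = (1 + tr M)/4 = 29241/48841 and a = ±171/221. Taking a = 171/221: M21 - M12 = -95760/48841, M13 - M31 = 0, M32 - M23 = 0, giving b12 = 140/221, b13 = 0, b23 = 0, i.e. R = 171/221 + 140/221*e1 e2.
Its e1 e2 coefficient is already positive.
Answer: 171/221 + 140/221*e1 e2. Note: both R and -R realise this M (trace 68123/48841); the covering map identifies them, and the e1 e2-coefficient sign is the tie-breaker.


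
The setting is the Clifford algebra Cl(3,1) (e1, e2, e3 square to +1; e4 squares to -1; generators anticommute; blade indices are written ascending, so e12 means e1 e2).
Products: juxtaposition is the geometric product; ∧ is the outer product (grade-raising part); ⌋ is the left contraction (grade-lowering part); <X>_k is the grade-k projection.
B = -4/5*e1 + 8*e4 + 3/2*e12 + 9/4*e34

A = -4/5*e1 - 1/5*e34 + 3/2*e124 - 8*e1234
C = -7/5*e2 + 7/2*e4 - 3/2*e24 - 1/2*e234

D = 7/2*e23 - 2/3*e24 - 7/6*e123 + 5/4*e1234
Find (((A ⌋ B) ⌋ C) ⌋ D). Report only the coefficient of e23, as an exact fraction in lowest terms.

step 1: 19/100 - 6/5*e2
step 2: 42/25 - 133/500*e2 + 493/200*e4 - 57/200*e24 + 3/5*e34 - 19/200*e234
step 3: 19/100 + 19/160*e1 - 493/300*e2 - 931/1000*e3 + 133/750*e4 + 3/4*e12 + 551/12000*e13 + 147/25*e23 - 28/25*e24 + 897/800*e123 + 133/400*e134 + 21/10*e1234
Answer: 147/25


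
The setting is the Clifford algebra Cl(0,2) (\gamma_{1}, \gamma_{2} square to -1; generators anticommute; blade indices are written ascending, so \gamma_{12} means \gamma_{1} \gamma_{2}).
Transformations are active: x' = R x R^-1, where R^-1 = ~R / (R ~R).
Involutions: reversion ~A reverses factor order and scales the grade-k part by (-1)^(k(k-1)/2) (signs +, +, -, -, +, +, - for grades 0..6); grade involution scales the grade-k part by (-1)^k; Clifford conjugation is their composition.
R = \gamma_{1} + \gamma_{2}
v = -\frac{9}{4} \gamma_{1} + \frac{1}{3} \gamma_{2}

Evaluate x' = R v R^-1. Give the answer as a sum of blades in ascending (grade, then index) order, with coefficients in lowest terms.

~R = \gamma_{1} + \gamma_{2}, and R ~R = -2, so R^-1 = ~R / (-2).
R v = \frac{23}{12} + \frac{31}{12} \gamma_{12}
Answer: \frac{1}{3} \gamma_{1} - \frac{9}{4} \gamma_{2}


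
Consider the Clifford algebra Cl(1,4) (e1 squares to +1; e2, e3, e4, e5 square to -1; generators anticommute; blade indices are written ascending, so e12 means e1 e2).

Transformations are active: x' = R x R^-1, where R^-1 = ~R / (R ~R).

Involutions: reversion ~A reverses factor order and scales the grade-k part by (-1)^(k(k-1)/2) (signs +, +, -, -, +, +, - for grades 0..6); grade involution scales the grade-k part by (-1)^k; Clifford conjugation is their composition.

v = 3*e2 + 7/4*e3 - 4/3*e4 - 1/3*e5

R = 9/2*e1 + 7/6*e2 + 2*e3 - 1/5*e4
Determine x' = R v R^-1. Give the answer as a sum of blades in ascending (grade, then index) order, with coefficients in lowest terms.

~R = 9/2*e1 + 7/6*e2 + 2*e3 - 1/5*e4, and R ~R = 3341/225, so R^-1 = ~R / (3341/225).
R v = -109/15 + 27/2*e12 + 63/8*e13 - 6*e14 - 3/2*e15 - 95/24*e23 - 43/45*e24 - 7/18*e25 - 139/60*e34 - 2/3*e35 + 1/15*e45
Answer: -14715/3341*e1 - 13838/3341*e2 - 49547/13364*e3 + 15326/10023*e4 + 1/3*e5


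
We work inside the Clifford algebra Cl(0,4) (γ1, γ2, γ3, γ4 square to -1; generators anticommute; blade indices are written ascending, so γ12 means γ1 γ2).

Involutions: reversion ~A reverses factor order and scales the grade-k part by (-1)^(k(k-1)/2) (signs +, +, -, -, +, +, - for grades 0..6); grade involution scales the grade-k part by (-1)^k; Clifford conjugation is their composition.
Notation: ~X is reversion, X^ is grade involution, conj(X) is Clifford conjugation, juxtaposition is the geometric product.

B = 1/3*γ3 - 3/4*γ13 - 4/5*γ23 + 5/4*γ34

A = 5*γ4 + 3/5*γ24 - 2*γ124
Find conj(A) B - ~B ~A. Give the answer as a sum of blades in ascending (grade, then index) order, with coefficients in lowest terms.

first term: -25/4*γ3 - 3/4*γ23 + 89/75*γ34 - 5/2*γ123 + 43/20*γ134 + 57/10*γ234 + 13/60*γ1234
second term: 25/4*γ3 - 3/4*γ23 + 89/75*γ34 + 5/2*γ123 + 107/20*γ134 + 27/10*γ234 + 67/60*γ1234
Answer: -25/2*γ3 - 5*γ123 - 16/5*γ134 + 3*γ234 - 9/10*γ1234


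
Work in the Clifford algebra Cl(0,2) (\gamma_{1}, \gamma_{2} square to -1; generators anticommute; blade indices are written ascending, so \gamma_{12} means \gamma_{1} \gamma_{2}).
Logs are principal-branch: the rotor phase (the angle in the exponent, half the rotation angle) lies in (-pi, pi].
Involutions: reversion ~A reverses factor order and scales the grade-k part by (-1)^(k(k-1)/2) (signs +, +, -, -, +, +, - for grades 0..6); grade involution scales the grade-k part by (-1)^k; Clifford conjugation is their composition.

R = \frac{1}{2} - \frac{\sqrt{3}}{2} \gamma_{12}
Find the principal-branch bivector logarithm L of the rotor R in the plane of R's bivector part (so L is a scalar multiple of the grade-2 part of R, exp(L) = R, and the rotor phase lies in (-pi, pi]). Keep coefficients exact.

The scalar part of R is \frac{1}{2}, and that scalar determines the rotor phase on the principal branch; recovering the unit plane as bivector-part over sine of the phase gives L = phase * plane.
Concretely: cos(phase) = \frac{1}{2} gives phase = ±\frac{\pi}{3}, and since phase/sin(phase) is even the sign is immaterial: L = (phase/sin(phase)) * <R>_2 = (\frac{2 \sqrt{3} \pi}{9}) * <R>_2.
Answer: - \frac{\pi}{3} \gamma_{12}


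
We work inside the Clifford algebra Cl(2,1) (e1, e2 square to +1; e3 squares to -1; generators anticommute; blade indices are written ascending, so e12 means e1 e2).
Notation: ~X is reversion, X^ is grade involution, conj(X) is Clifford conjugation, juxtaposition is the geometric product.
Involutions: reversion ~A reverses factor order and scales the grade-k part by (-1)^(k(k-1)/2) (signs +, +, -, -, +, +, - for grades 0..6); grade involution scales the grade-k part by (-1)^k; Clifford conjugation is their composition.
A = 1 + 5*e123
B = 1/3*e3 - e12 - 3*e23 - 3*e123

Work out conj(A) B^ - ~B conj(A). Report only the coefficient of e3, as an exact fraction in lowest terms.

first term: 15 - 15*e1 + 14/3*e3 + 2/3*e12 - 3*e23 + 3*e123
second term: 15 + 15*e1 - 14/3*e3 - 2/3*e12 + 3*e23 + 3*e123
Answer: 28/3


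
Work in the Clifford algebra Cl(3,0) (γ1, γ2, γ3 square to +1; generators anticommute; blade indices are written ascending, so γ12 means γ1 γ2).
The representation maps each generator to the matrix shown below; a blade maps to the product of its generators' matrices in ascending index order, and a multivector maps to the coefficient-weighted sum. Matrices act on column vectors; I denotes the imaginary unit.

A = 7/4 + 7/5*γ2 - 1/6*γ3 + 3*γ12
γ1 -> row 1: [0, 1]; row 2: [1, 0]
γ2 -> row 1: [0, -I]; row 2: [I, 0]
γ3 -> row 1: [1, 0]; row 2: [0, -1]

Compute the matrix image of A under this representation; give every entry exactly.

Bivector images (products of the table entries): rho(γ12) = rho(γ1)rho(γ2) = row 1: [I, 0]; row 2: [0, -I].
M = (7/4)*1 + (7/5)*rho(γ2) + (-1/6)*rho(γ3) + (3)*rho(γ12), summed entrywise (1 is the identity matrix):
Answer: row 1: [19/12 + 3*I, -7*I/5]; row 2: [7*I/5, 23/12 - 3*I]


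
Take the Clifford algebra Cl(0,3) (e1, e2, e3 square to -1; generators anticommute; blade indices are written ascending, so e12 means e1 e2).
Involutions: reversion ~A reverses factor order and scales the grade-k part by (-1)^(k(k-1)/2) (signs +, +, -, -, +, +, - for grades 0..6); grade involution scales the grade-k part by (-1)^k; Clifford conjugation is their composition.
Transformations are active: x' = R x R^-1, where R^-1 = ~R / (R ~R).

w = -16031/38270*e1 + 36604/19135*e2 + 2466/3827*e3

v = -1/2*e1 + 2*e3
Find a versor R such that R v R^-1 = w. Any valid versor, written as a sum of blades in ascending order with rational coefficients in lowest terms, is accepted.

Since q(v) = q(w) = -17/4, the sum R = v + w = -17583/19135*e1 + 36604/19135*e2 + 10120/3827*e3 does the job whenever invertible.
Answer: -17583/19135*e1 + 36604/19135*e2 + 10120/3827*e3


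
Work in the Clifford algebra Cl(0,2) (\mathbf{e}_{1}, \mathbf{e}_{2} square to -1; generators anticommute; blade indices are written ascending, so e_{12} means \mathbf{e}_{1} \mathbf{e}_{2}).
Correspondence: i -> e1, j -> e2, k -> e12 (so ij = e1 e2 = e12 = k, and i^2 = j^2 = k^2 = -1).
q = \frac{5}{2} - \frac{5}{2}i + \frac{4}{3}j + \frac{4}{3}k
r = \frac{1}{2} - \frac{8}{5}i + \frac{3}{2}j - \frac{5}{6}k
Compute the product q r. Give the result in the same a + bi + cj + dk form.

In blades: q = \frac{5}{2} - \frac{5}{2} e_{1} + \frac{4}{3} e_{2} + \frac{4}{3} e_{12}, r = \frac{1}{2} - \frac{8}{5} e_{1} + \frac{3}{2} e_{2} - \frac{5}{6} e_{12}.
Distribute q over r term by term (generator squares from the signature, products reordered to ascending indices): (\frac{5}{2})*r = \frac{5}{4} - 4 e_{1} + \frac{15}{4} e_{2} - \frac{25}{12} e_{12}; (-\frac{5}{2} e_{1})*r = -4 - \frac{5}{4} e_{1} - \frac{25}{12} e_{2} - \frac{15}{4} e_{12}; (\frac{4}{3} e_{2})*r = -2 - \frac{10}{9} e_{1} + \frac{2}{3} e_{2} + \frac{32}{15} e_{12}; (\frac{4}{3} e_{12})*r = \frac{10}{9} - 2 e_{1} - \frac{32}{15} e_{2} + \frac{2}{3} e_{12}.
Sum: -\frac{131}{36} - \frac{301}{36} e_{1} + \frac{1}{5} e_{2} - \frac{91}{30} e_{12}; translating back through the correspondence:
Answer: -\frac{131}{36} - \frac{301}{36}i + \frac{1}{5}j - \frac{91}{30}k


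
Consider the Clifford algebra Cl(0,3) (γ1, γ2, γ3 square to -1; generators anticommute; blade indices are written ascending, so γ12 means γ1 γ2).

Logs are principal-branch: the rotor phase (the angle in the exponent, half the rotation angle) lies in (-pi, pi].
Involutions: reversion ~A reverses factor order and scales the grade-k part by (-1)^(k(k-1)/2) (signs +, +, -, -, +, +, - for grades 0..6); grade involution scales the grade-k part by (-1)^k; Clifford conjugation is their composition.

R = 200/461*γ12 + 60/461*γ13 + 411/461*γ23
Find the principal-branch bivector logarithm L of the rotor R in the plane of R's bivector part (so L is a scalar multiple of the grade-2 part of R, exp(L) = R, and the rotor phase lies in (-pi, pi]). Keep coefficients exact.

The scalar part of R is 0, so the principal-branch rotor phase is pinned; divide the bivector part by its sine to get the unit plane — L is the phase times that plane.
Concretely: cos(phase) = 0 gives phase = ±pi/2, and since phase/sin(phase) is even the sign is immaterial: L = (phase/sin(phase)) * <R>_2 = (pi/2) * <R>_2.
Answer: 100*pi/461*γ12 + 30*pi/461*γ13 + 411*pi/922*γ23


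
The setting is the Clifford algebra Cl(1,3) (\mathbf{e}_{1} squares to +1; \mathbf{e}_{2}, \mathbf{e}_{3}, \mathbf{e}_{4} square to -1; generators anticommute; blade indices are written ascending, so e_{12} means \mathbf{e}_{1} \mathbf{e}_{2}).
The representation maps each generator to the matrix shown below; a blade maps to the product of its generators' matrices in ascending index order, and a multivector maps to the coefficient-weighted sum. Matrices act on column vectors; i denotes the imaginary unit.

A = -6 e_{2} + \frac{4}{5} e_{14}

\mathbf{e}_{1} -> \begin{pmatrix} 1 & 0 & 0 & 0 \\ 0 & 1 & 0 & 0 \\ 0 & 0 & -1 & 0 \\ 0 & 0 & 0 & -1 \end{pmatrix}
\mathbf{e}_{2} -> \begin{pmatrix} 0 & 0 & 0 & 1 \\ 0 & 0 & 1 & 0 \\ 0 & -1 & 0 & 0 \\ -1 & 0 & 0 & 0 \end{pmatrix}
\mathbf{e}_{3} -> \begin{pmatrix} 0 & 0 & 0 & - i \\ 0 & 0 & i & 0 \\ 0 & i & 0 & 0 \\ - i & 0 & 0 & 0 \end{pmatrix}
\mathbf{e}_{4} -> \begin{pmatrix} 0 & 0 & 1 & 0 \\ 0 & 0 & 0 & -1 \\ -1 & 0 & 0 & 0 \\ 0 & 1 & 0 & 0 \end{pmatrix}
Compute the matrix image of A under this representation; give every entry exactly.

Bivector images (products of the table entries): rho(e_{14}) = rho(\mathbf{e}_{1})rho(\mathbf{e}_{4}) = \begin{pmatrix} 0 & 0 & 1 & 0 \\ 0 & 0 & 0 & -1 \\ 1 & 0 & 0 & 0 \\ 0 & -1 & 0 & 0 \end{pmatrix}.
M = (-6)*rho(e_{2}) + (\frac{4}{5})*rho(e_{14}), summed entrywise:
Answer: \begin{pmatrix} 0 & 0 & \frac{4}{5} & -6 \\ 0 & 0 & -6 & - \frac{4}{5} \\ \frac{4}{5} & 6 & 0 & 0 \\ 6 & - \frac{4}{5} & 0 & 0 \end{pmatrix}


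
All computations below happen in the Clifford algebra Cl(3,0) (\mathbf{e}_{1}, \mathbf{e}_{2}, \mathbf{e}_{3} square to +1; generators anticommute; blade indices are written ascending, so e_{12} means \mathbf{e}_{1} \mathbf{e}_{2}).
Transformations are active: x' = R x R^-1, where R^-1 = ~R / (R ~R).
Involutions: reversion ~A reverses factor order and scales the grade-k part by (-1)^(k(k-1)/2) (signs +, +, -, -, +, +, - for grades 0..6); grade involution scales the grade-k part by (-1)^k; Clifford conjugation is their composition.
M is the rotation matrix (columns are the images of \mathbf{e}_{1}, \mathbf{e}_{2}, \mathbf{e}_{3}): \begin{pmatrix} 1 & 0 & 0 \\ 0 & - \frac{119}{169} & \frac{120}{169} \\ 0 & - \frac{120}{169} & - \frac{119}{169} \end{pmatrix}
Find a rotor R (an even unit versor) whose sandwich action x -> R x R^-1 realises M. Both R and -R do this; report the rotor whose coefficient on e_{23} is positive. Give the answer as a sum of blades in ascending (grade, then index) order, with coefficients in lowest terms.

Method: write R = a + b12*e_{12} + b13*e_{13} + b23*e_{23} with a^2 + b12^2 + b13^2 + b23^2 = 1 (so R^-1 = ~R). Expanding the columns R e_j ~R gives tr M = 4a^2 - 1 and, from the antisymmetric part, M21 - M12 = -4a*b12, M13 - M31 = 4a*b13, M32 - M23 = -4a*b23.
Here tr M = -\frac{69}{169}, so a^2 = (1 + tr M)/4 = \frac{25}{169} and a = ±\frac{5}{13}. Taking a = \frac{5}{13}: M21 - M12 = 0, M13 - M31 = 0, M32 - M23 = -\frac{240}{169}, giving b12 = 0, b13 = 0, b23 = \frac{12}{13}, i.e. R = \frac{5}{13} + \frac{12}{13} e_{23}.
Its e_{23} coefficient is already positive.
Answer: \frac{5}{13} + \frac{12}{13} e_{23}. Why the constraint matters: R and -R act identically through the sandwich — M has trace -\frac{69}{169} either way — so only the sign condition on e_{23} picks one of the two preimages.


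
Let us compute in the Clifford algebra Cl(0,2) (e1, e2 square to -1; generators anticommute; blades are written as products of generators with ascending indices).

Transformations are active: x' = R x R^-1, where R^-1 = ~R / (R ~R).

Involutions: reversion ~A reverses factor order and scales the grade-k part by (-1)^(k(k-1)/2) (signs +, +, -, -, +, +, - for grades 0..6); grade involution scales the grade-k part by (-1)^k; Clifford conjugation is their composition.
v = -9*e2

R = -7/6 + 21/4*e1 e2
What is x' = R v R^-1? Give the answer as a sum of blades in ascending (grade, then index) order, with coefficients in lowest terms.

~R = -7/6 - 21/4*e1 e2, and R ~R = 4165/144, so R^-1 = ~R / (4165/144).
R v = 189/4*e1 + 21/2*e2
Answer: -324/85*e1 + 693/85*e2


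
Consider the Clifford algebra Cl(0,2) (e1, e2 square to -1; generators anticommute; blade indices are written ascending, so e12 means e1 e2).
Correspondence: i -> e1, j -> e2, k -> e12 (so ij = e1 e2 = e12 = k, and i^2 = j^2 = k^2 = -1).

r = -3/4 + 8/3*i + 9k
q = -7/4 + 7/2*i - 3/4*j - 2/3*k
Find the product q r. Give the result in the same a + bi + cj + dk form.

In blades: q = -7/4 + 7/2*e1 - 3/4*e2 - 2/3*e12, r = -3/4 + 8/3*e1 + 9*e12.
Distribute q over r term by term (generator squares from the signature, products reordered to ascending indices): (-7/4)*r = 21/16 - 14/3*e1 - 63/4*e12; (7/2*e1)*r = -28/3 - 21/8*e1 - 63/2*e2; (-3/4*e2)*r = -27/4*e1 + 9/16*e2 + 2*e12; (-2/3*e12)*r = 6 - 16/9*e2 + 1/2*e12.
Sum: -97/48 - 337/24*e1 - 4711/144*e2 - 53/4*e12; translating back through the correspondence:
Answer: -97/48 - 337/24*i - 4711/144*j - 53/4*k


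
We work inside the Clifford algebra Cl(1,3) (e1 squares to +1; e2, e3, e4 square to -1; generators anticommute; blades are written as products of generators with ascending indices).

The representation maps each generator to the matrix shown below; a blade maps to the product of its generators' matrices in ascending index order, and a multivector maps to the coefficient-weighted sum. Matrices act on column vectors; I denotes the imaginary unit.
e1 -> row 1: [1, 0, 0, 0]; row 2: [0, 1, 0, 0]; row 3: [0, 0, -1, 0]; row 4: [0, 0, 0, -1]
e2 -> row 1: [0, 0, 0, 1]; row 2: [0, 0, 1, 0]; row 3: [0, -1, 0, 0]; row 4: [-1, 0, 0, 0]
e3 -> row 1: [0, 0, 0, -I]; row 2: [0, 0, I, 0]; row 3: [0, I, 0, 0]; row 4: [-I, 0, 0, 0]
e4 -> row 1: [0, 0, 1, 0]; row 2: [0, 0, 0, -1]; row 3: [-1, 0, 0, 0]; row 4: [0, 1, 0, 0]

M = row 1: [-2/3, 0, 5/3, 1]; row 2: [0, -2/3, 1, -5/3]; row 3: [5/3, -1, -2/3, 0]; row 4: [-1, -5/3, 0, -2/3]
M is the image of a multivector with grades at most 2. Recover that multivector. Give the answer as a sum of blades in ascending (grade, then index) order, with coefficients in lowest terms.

Method: the blade images are trace-orthogonal — tr(rho(e_A) rho(e_B)^-1) = 4 if A = B and 0 otherwise — and rho(e_A)^-1 = (e_A)^2 * rho(e_A) with (e_A)^2 = +1 or -1, so the coefficient of e_A in the preimage is (e_A)^2 * tr(M rho(e_A))/4.
Nonzero projections over blades of grade <= 2: 1: (1)^2 = +1, tr(M 1) = -8/3, coefficient -2/3; e2: (e2)^2 = -1, tr(M rho(e2)) = -4, coefficient 1; e1 e4: (e1 e4)^2 = +1, tr(M rho(e1 e4)) = 20/3, coefficient 5/3. Every other blade of grade <= 2 projects to 0.
Answer: -2/3 + e2 + 5/3*e1 e4


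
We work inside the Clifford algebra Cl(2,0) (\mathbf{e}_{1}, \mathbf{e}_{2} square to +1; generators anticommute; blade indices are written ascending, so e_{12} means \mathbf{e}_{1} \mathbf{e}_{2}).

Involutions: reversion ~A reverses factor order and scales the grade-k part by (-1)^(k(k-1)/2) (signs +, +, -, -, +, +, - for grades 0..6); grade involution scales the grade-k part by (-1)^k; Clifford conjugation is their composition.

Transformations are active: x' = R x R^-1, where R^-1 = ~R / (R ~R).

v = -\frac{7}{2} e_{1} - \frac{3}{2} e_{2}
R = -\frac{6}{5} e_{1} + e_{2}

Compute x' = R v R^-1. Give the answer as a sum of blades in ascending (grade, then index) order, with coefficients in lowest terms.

~R = -\frac{6}{5} e_{1} + e_{2}, and R ~R = \frac{61}{25}, so R^-1 = ~R / (\frac{61}{25}).
R v = \frac{27}{10} + \frac{53}{10} e_{12}
Answer: \frac{103}{122} e_{1} + \frac{453}{122} e_{2}
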